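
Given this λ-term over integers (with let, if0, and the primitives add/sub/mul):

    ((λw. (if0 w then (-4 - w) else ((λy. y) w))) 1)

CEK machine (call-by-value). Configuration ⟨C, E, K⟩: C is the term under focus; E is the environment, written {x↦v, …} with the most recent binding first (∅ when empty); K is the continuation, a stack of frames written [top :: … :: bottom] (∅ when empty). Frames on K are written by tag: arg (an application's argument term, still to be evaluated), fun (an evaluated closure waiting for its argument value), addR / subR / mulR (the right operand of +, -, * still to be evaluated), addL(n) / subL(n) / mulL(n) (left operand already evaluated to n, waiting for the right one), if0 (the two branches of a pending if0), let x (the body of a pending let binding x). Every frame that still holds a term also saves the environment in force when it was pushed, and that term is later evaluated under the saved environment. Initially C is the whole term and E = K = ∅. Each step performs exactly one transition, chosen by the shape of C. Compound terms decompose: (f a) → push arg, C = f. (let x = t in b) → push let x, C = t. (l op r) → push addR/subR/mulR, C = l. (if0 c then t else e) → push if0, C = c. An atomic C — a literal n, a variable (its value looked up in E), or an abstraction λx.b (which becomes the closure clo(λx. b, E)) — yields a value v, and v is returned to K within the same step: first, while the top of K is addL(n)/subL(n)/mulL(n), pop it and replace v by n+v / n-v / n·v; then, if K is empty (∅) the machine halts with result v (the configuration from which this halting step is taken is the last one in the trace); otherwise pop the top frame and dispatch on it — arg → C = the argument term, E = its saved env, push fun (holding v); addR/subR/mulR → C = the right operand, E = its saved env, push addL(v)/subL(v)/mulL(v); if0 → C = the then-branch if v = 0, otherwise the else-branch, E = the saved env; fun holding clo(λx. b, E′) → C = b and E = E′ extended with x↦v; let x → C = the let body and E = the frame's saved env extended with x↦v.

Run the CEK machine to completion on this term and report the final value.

t=0: [C=((λw. (if0 w then (-4 - w) else ((λy. y) w))) 1) | E=∅ | K=∅]
t=1: [C=(λw. (if0 w then (-4 - w) else ((λy. y) w))) | E=∅ | K=[arg]]
t=2: [C=1 | E=∅ | K=[fun]]
t=3: [C=(if0 w then (-4 - w) else ((λy. y) w)) | E={w↦1} | K=∅]
t=4: [C=w | E={w↦1} | K=[if0]]
t=5: [C=((λy. y) w) | E={w↦1} | K=∅]
t=6: [C=(λy. y) | E={w↦1} | K=[arg]]
t=7: [C=w | E={w↦1} | K=[fun]]
t=8: [C=y | E={y↦1, w↦1} | K=∅]
→ final value 1

Answer: 1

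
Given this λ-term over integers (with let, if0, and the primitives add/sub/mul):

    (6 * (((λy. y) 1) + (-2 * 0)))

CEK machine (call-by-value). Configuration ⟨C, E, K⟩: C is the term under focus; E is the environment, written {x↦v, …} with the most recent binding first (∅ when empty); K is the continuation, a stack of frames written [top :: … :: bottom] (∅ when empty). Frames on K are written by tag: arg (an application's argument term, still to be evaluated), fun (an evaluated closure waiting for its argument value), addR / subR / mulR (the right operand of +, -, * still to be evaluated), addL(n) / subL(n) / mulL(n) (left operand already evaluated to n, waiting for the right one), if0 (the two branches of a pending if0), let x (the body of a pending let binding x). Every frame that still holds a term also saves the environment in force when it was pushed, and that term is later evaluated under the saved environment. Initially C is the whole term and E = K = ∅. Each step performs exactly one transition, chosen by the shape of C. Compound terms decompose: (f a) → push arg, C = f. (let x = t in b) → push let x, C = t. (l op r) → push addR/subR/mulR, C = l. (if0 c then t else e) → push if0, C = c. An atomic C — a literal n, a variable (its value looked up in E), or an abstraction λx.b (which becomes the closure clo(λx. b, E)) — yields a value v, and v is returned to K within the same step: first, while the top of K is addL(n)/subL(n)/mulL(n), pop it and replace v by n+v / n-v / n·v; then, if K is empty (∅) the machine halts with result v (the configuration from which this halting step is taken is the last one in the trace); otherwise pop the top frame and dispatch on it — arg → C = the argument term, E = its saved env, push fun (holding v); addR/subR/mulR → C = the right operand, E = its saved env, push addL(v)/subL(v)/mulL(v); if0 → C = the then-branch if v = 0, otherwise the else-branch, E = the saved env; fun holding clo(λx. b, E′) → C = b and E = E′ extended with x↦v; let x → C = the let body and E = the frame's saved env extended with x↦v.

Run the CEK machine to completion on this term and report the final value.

Answer: 6

Machine steps:
step 0: [C=(6 * (((λy. y) 1) + (-2 * 0))) | E=∅ | K=∅]
step 1: [C=6 | E=∅ | K=[mulR]]
step 2: [C=(((λy. y) 1) + (-2 * 0)) | E=∅ | K=[mulL(6)]]
step 3: [C=((λy. y) 1) | E=∅ | K=[addR :: mulL(6)]]
step 4: [C=(λy. y) | E=∅ | K=[arg :: addR :: mulL(6)]]
step 5: [C=1 | E=∅ | K=[fun :: addR :: mulL(6)]]
step 6: [C=y | E={y↦1} | K=[addR :: mulL(6)]]
step 7: [C=(-2 * 0) | E=∅ | K=[addL(1) :: mulL(6)]]
step 8: [C=-2 | E=∅ | K=[mulR :: addL(1) :: mulL(6)]]
step 9: [C=0 | E=∅ | K=[mulL(-2) :: addL(1) :: mulL(6)]]
→ final value 6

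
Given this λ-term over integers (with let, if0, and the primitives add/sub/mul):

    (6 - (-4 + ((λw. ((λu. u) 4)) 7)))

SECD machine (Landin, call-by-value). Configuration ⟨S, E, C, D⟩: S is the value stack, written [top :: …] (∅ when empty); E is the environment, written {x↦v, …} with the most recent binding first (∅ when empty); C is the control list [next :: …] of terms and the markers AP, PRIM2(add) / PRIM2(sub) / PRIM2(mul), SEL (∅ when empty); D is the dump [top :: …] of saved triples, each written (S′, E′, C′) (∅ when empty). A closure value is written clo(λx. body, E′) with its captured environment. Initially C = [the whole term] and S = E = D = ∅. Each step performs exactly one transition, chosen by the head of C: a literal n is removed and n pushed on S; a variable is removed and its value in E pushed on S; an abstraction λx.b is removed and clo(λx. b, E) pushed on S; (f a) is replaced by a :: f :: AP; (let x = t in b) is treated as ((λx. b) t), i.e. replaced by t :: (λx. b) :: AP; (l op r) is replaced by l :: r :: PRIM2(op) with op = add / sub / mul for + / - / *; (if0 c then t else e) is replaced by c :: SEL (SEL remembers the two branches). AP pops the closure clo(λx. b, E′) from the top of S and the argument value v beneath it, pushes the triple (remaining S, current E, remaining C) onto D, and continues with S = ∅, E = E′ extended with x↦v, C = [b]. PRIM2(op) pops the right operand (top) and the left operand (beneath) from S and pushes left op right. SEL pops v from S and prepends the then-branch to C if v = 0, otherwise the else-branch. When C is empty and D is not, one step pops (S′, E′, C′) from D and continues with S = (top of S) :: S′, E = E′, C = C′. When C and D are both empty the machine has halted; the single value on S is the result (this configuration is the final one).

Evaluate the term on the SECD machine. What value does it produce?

[0] ⟨S=∅; E=∅; C=[(6 - (-4 + ((λw. ((λu. u) 4)) 7)))]; D=∅⟩
[1] ⟨S=∅; E=∅; C=[6 :: (-4 + ((λw. ((λu. u) 4)) 7)) :: PRIM2(sub)]; D=∅⟩
[2] ⟨S=[6]; E=∅; C=[(-4 + ((λw. ((λu. u) 4)) 7)) :: PRIM2(sub)]; D=∅⟩
[3] ⟨S=[6]; E=∅; C=[-4 :: ((λw. ((λu. u) 4)) 7) :: PRIM2(add) :: PRIM2(sub)]; D=∅⟩
[4] ⟨S=[-4 :: 6]; E=∅; C=[((λw. ((λu. u) 4)) 7) :: PRIM2(add) :: PRIM2(sub)]; D=∅⟩
[5] ⟨S=[-4 :: 6]; E=∅; C=[7 :: (λw. ((λu. u) 4)) :: AP :: PRIM2(add) :: PRIM2(sub)]; D=∅⟩
[6] ⟨S=[7 :: -4 :: 6]; E=∅; C=[(λw. ((λu. u) 4)) :: AP :: PRIM2(add) :: PRIM2(sub)]; D=∅⟩
[7] ⟨S=[clo(λw. ((λu. u) 4), ∅) :: 7 :: -4 :: 6]; E=∅; C=[AP :: PRIM2(add) :: PRIM2(sub)]; D=∅⟩
[8] ⟨S=∅; E={w↦7}; C=[((λu. u) 4)]; D=[([-4 :: 6], ∅, [PRIM2(add) :: PRIM2(sub)])]⟩
[9] ⟨S=∅; E={w↦7}; C=[4 :: (λu. u) :: AP]; D=[([-4 :: 6], ∅, [PRIM2(add) :: PRIM2(sub)])]⟩
[10] ⟨S=[4]; E={w↦7}; C=[(λu. u) :: AP]; D=[([-4 :: 6], ∅, [PRIM2(add) :: PRIM2(sub)])]⟩
[11] ⟨S=[clo(λu. u, {w↦7}) :: 4]; E={w↦7}; C=[AP]; D=[([-4 :: 6], ∅, [PRIM2(add) :: PRIM2(sub)])]⟩
[12] ⟨S=∅; E={u↦4, w↦7}; C=[u]; D=[(∅, {w↦7}, ∅) :: ([-4 :: 6], ∅, [PRIM2(add) :: PRIM2(sub)])]⟩
[13] ⟨S=[4]; E={u↦4, w↦7}; C=∅; D=[(∅, {w↦7}, ∅) :: ([-4 :: 6], ∅, [PRIM2(add) :: PRIM2(sub)])]⟩
[14] ⟨S=[4]; E={w↦7}; C=∅; D=[([-4 :: 6], ∅, [PRIM2(add) :: PRIM2(sub)])]⟩
[15] ⟨S=[4 :: -4 :: 6]; E=∅; C=[PRIM2(add) :: PRIM2(sub)]; D=∅⟩
[16] ⟨S=[0 :: 6]; E=∅; C=[PRIM2(sub)]; D=∅⟩
[17] ⟨S=[6]; E=∅; C=∅; D=∅⟩
→ final value 6

Answer: 6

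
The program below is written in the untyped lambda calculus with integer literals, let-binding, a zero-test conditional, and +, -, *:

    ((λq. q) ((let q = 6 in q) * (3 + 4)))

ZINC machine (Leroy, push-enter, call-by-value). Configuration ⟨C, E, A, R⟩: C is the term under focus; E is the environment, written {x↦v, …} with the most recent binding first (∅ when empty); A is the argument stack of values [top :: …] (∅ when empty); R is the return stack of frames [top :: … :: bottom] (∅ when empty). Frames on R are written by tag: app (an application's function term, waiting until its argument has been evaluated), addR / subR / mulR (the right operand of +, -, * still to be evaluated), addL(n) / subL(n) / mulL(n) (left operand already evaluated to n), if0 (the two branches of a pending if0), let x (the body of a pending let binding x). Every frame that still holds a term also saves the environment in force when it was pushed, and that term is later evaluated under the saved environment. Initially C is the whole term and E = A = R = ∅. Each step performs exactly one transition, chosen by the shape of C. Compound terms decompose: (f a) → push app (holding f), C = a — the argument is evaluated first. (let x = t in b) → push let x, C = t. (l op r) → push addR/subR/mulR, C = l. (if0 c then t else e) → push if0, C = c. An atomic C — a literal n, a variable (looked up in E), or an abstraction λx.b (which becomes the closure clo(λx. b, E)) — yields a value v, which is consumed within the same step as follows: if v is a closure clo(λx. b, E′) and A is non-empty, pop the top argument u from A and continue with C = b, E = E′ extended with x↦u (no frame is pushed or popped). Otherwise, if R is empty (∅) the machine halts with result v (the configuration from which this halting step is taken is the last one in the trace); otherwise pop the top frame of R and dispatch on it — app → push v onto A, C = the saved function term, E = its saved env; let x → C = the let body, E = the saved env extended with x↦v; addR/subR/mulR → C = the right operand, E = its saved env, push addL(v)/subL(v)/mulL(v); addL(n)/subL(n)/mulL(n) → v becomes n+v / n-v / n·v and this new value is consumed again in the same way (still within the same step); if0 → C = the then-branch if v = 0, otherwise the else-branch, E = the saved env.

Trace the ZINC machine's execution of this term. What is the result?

t=0: [C=((λq. q) ((let q = 6 in q) * (3 + 4))) | E=∅ | A=∅ | R=∅]
t=1: [C=((let q = 6 in q) * (3 + 4)) | E=∅ | A=∅ | R=[app]]
t=2: [C=(let q = 6 in q) | E=∅ | A=∅ | R=[mulR :: app]]
t=3: [C=6 | E=∅ | A=∅ | R=[let q :: mulR :: app]]
t=4: [C=q | E={q↦6} | A=∅ | R=[mulR :: app]]
t=5: [C=(3 + 4) | E=∅ | A=∅ | R=[mulL(6) :: app]]
t=6: [C=3 | E=∅ | A=∅ | R=[addR :: mulL(6) :: app]]
t=7: [C=4 | E=∅ | A=∅ | R=[addL(3) :: mulL(6) :: app]]
t=8: [C=(λq. q) | E=∅ | A=[42] | R=∅]
t=9: [C=q | E={q↦42} | A=∅ | R=∅]
→ final value 42

Answer: 42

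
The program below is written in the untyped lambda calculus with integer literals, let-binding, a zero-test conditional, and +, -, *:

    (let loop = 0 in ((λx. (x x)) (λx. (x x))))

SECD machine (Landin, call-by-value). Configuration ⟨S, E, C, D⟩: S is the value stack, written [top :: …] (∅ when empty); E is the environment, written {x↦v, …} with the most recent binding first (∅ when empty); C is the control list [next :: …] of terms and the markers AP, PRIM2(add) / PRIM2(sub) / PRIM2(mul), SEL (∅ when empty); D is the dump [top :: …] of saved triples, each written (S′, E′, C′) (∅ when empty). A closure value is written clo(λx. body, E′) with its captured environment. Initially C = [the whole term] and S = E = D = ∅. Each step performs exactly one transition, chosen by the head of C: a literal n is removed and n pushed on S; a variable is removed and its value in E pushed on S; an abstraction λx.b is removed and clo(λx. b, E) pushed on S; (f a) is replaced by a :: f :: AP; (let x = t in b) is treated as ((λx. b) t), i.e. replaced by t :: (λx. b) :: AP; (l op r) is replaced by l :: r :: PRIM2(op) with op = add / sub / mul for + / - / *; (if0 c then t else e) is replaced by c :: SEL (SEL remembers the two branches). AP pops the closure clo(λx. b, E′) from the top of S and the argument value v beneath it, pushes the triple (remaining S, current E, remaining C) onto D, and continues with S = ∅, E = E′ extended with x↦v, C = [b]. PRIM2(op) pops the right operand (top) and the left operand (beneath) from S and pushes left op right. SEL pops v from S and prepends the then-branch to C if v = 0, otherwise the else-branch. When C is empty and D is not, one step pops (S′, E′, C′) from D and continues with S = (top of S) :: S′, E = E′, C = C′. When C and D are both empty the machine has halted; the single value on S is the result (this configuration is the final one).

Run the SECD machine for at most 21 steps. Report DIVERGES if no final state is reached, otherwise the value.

t=0: ⟨S=∅; E=∅; C=[(let loop = 0 in ((λx. (x x)) (λx. (x x))))]; D=∅⟩
t=1: ⟨S=∅; E=∅; C=[0 :: (λloop. ((λx. (x x)) (λx. (x x)))) :: AP]; D=∅⟩
t=2: ⟨S=[0]; E=∅; C=[(λloop. ((λx. (x x)) (λx. (x x)))) :: AP]; D=∅⟩
t=3: ⟨S=[clo(λloop. ((λx. (x x)) (λx. (x x))), ∅) :: 0]; E=∅; C=[AP]; D=∅⟩
t=4: ⟨S=∅; E={loop↦0}; C=[((λx. (x x)) (λx. (x x)))]; D=[(∅, ∅, ∅)]⟩
t=5: ⟨S=∅; E={loop↦0}; C=[(λx. (x x)) :: (λx. (x x)) :: AP]; D=[(∅, ∅, ∅)]⟩
t=6: ⟨S=[clo(λx. (x x), {loop↦0})]; E={loop↦0}; C=[(λx. (x x)) :: AP]; D=[(∅, ∅, ∅)]⟩
t=7: ⟨S=[clo(λx. (x x), {loop↦0}) :: clo(λx. (x x), {loop↦0})]; E={loop↦0}; C=[AP]; D=[(∅, ∅, ∅)]⟩
t=8: ⟨S=∅; E={x↦clo(λx. (x x), {loop↦0}), loop↦0}; C=[(x x)]; D=[(∅, {loop↦0}, ∅) :: (∅, ∅, ∅)]⟩
t=9: ⟨S=∅; E={x↦clo(λx. (x x), {loop↦0}), loop↦0}; C=[x :: x :: AP]; D=[(∅, {loop↦0}, ∅) :: (∅, ∅, ∅)]⟩
t=10: ⟨S=[clo(λx. (x x), {loop↦0})]; E={x↦clo(λx. (x x), {loop↦0}), loop↦0}; C=[x :: AP]; D=[(∅, {loop↦0}, ∅) :: (∅, ∅, ∅)]⟩
t=11: ⟨S=[clo(λx. (x x), {loop↦0}) :: clo(λx. (x x), {loop↦0})]; E={x↦clo(λx. (x x), {loop↦0}), loop↦0}; C=[AP]; D=[(∅, {loop↦0}, ∅) :: (∅, ∅, ∅)]⟩
t=12: ⟨S=∅; E={x↦clo(λx. (x x), {loop↦0}), loop↦0}; C=[(x x)]; D=[(∅, {x↦clo(λx. (x x), {loop↦0}), loop↦0}, ∅) :: (∅, {loop↦0}, ∅) :: (∅, ∅, ∅)]⟩
t=13: ⟨S=∅; E={x↦clo(λx. (x x), {loop↦0}), loop↦0}; C=[x :: x :: AP]; D=[(∅, {x↦clo(λx. (x x), {loop↦0}), loop↦0}, ∅) :: (∅, {loop↦0}, ∅) :: (∅, ∅, ∅)]⟩
t=14: ⟨S=[clo(λx. (x x), {loop↦0})]; E={x↦clo(λx. (x x), {loop↦0}), loop↦0}; C=[x :: AP]; D=[(∅, {x↦clo(λx. (x x), {loop↦0}), loop↦0}, ∅) :: (∅, {loop↦0}, ∅) :: (∅, ∅, ∅)]⟩
t=15: ⟨S=[clo(λx. (x x), {loop↦0}) :: clo(λx. (x x), {loop↦0})]; E={x↦clo(λx. (x x), {loop↦0}), loop↦0}; C=[AP]; D=[(∅, {x↦clo(λx. (x x), {loop↦0}), loop↦0}, ∅) :: (∅, {loop↦0}, ∅) :: (∅, ∅, ∅)]⟩
t=16: ⟨S=∅; E={x↦clo(λx. (x x), {loop↦0}), loop↦0}; C=[(x x)]; D=[(∅, {x↦clo(λx. (x x), {loop↦0}), loop↦0}, ∅) :: (∅, {x↦clo(λx. (x x), {loop↦0}), loop↦0}, ∅) :: (∅, {loop↦0}, ∅) :: (∅, ∅, ∅)]⟩
t=17: ⟨S=∅; E={x↦clo(λx. (x x), {loop↦0}), loop↦0}; C=[x :: x :: AP]; D=[(∅, {x↦clo(λx. (x x), {loop↦0}), loop↦0}, ∅) :: (∅, {x↦clo(λx. (x x), {loop↦0}), loop↦0}, ∅) :: (∅, {loop↦0}, ∅) :: (∅, ∅, ∅)]⟩
t=18: ⟨S=[clo(λx. (x x), {loop↦0})]; E={x↦clo(λx. (x x), {loop↦0}), loop↦0}; C=[x :: AP]; D=[(∅, {x↦clo(λx. (x x), {loop↦0}), loop↦0}, ∅) :: (∅, {x↦clo(λx. (x x), {loop↦0}), loop↦0}, ∅) :: (∅, {loop↦0}, ∅) :: (∅, ∅, ∅)]⟩
t=19: ⟨S=[clo(λx. (x x), {loop↦0}) :: clo(λx. (x x), {loop↦0})]; E={x↦clo(λx. (x x), {loop↦0}), loop↦0}; C=[AP]; D=[(∅, {x↦clo(λx. (x x), {loop↦0}), loop↦0}, ∅) :: (∅, {x↦clo(λx. (x x), {loop↦0}), loop↦0}, ∅) :: (∅, {loop↦0}, ∅) :: (∅, ∅, ∅)]⟩
t=20: ⟨S=∅; E={x↦clo(λx. (x x), {loop↦0}), loop↦0}; C=[(x x)]; D=[(∅, {x↦clo(λx. (x x), {loop↦0}), loop↦0}, ∅) :: (∅, {x↦clo(λx. (x x), {loop↦0}), loop↦0}, ∅) :: (∅, {x↦clo(λx. (x x), {loop↦0}), loop↦0}, ∅) :: (∅, {loop↦0}, ∅) :: (∅, ∅, ∅)]⟩
t=21: ⟨S=∅; E={x↦clo(λx. (x x), {loop↦0}), loop↦0}; C=[x :: x :: AP]; D=[(∅, {x↦clo(λx. (x x), {loop↦0}), loop↦0}, ∅) :: (∅, {x↦clo(λx. (x x), {loop↦0}), loop↦0}, ∅) :: (∅, {x↦clo(λx. (x x), {loop↦0}), loop↦0}, ∅) :: (∅, {loop↦0}, ∅) :: (∅, ∅, ∅)]⟩
→ 21 transitions taken and the configuration is still not final: no result within 21 steps

Answer: DIVERGES (no final state within 21 steps)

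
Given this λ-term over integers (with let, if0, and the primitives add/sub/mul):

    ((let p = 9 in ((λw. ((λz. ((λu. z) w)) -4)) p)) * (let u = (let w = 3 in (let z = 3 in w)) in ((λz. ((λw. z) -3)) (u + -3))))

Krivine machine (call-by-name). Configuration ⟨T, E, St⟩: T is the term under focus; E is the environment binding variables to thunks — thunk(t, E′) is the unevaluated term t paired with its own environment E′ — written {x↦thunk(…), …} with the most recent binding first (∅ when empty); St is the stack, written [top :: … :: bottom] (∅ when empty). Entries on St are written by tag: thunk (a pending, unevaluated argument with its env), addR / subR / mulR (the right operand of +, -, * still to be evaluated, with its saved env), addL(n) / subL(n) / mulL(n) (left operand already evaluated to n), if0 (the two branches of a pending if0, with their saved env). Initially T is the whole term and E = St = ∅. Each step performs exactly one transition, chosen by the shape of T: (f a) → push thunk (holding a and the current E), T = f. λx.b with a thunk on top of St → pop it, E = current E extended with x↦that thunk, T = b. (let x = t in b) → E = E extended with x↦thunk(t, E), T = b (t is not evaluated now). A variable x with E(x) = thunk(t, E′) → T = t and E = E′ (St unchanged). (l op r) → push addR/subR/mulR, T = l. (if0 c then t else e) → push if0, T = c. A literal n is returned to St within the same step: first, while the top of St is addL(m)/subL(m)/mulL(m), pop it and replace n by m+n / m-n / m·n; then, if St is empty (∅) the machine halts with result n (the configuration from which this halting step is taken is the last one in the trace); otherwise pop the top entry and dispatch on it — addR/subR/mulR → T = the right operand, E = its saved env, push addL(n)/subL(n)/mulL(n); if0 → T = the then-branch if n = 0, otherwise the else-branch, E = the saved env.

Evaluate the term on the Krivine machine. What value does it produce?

Answer: 0

Execution trace:
step 0: <T=((let p = 9 in ((λw. ((λz. ((λu. z) w)) -4)) p)) * (let u = (let w = 3 in (let z = 3 in w)) in ((λz. ((λw. z) -3)) (u + -3)))), E=∅, St=∅>
step 1: <T=(let p = 9 in ((λw. ((λz. ((λu. z) w)) -4)) p)), E=∅, St=[mulR]>
step 2: <T=((λw. ((λz. ((λu. z) w)) -4)) p), E={p↦thunk(9, ∅)}, St=[mulR]>
step 3: <T=(λw. ((λz. ((λu. z) w)) -4)), E={p↦thunk(9, ∅)}, St=[thunk :: mulR]>
step 4: <T=((λz. ((λu. z) w)) -4), E={w↦thunk(p, {p↦thunk(9, ∅)}), p↦thunk(9, ∅)}, St=[mulR]>
step 5: <T=(λz. ((λu. z) w)), E={w↦thunk(p, {p↦thunk(9, ∅)}), p↦thunk(9, ∅)}, St=[thunk :: mulR]>
step 6: <T=((λu. z) w), E={z↦thunk(-4, {w↦thunk(p, {p↦thunk(9, ∅)}), p↦thunk(9, ∅)}), w↦thunk(p, {p↦thunk(9, ∅)}), p↦thunk(9, ∅)}, St=[mulR]>
step 7: <T=(λu. z), E={z↦thunk(-4, {w↦thunk(p, {p↦thunk(9, ∅)}), p↦thunk(9, ∅)}), w↦thunk(p, {p↦thunk(9, ∅)}), p↦thunk(9, ∅)}, St=[thunk :: mulR]>
step 8: <T=z, E={u↦thunk(w, {z↦thunk(-4, {w↦thunk(p, {p↦thunk(9, ∅)}), p↦thunk(9, ∅)}), w↦thunk(p, {p↦thunk(9, ∅)}), p↦thunk(9, ∅)}), z↦thunk(-4, {w↦thunk(p, {p↦thunk(9, ∅)}), p↦thunk(9, ∅)}), w↦thunk(p, {p↦thunk(9, ∅)}), p↦thunk(9, ∅)}, St=[mulR]>
step 9: <T=-4, E={w↦thunk(p, {p↦thunk(9, ∅)}), p↦thunk(9, ∅)}, St=[mulR]>
step 10: <T=(let u = (let w = 3 in (let z = 3 in w)) in ((λz. ((λw. z) -3)) (u + -3))), E=∅, St=[mulL(-4)]>
step 11: <T=((λz. ((λw. z) -3)) (u + -3)), E={u↦thunk((let w = 3 in (let z = 3 in w)), ∅)}, St=[mulL(-4)]>
step 12: <T=(λz. ((λw. z) -3)), E={u↦thunk((let w = 3 in (let z = 3 in w)), ∅)}, St=[thunk :: mulL(-4)]>
step 13: <T=((λw. z) -3), E={z↦thunk((u + -3), {u↦thunk((let w = 3 in (let z = 3 in w)), ∅)}), u↦thunk((let w = 3 in (let z = 3 in w)), ∅)}, St=[mulL(-4)]>
step 14: <T=(λw. z), E={z↦thunk((u + -3), {u↦thunk((let w = 3 in (let z = 3 in w)), ∅)}), u↦thunk((let w = 3 in (let z = 3 in w)), ∅)}, St=[thunk :: mulL(-4)]>
step 15: <T=z, E={w↦thunk(-3, {z↦thunk((u + -3), {u↦thunk((let w = 3 in (let z = 3 in w)), ∅)}), u↦thunk((let w = 3 in (let z = 3 in w)), ∅)}), z↦thunk((u + -3), {u↦thunk((let w = 3 in (let z = 3 in w)), ∅)}), u↦thunk((let w = 3 in (let z = 3 in w)), ∅)}, St=[mulL(-4)]>
step 16: <T=(u + -3), E={u↦thunk((let w = 3 in (let z = 3 in w)), ∅)}, St=[mulL(-4)]>
step 17: <T=u, E={u↦thunk((let w = 3 in (let z = 3 in w)), ∅)}, St=[addR :: mulL(-4)]>
step 18: <T=(let w = 3 in (let z = 3 in w)), E=∅, St=[addR :: mulL(-4)]>
step 19: <T=(let z = 3 in w), E={w↦thunk(3, ∅)}, St=[addR :: mulL(-4)]>
step 20: <T=w, E={z↦thunk(3, {w↦thunk(3, ∅)}), w↦thunk(3, ∅)}, St=[addR :: mulL(-4)]>
step 21: <T=3, E=∅, St=[addR :: mulL(-4)]>
step 22: <T=-3, E={u↦thunk((let w = 3 in (let z = 3 in w)), ∅)}, St=[addL(3) :: mulL(-4)]>
→ final value 0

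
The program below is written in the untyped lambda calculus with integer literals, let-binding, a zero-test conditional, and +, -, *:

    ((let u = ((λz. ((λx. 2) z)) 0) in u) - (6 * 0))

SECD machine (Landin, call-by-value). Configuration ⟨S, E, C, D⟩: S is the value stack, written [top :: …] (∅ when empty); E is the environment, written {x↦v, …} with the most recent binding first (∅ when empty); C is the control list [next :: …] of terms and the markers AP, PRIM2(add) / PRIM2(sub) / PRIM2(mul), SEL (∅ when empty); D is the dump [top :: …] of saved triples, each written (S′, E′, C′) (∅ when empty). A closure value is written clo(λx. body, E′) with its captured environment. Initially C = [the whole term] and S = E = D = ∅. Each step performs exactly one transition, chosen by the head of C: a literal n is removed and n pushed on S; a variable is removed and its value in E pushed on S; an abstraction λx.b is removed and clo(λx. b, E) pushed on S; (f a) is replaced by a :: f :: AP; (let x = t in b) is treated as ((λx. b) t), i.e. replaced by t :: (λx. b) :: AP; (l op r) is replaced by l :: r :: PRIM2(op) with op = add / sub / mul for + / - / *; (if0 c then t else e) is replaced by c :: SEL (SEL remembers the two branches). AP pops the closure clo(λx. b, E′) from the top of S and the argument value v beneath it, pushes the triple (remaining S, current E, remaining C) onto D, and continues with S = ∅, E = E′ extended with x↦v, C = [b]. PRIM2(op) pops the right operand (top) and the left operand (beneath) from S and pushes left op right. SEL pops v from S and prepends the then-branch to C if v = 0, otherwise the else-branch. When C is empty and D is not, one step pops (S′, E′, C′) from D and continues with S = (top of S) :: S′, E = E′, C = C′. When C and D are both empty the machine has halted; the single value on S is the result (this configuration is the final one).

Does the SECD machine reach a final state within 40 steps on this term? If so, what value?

Answer: 2

Machine steps:
[0] ⟨S=∅; E=∅; C=[((let u = ((λz. ((λx. 2) z)) 0) in u) - (6 * 0))]; D=∅⟩
[1] ⟨S=∅; E=∅; C=[(let u = ((λz. ((λx. 2) z)) 0) in u) :: (6 * 0) :: PRIM2(sub)]; D=∅⟩
[2] ⟨S=∅; E=∅; C=[((λz. ((λx. 2) z)) 0) :: (λu. u) :: AP :: (6 * 0) :: PRIM2(sub)]; D=∅⟩
[3] ⟨S=∅; E=∅; C=[0 :: (λz. ((λx. 2) z)) :: AP :: (λu. u) :: AP :: (6 * 0) :: PRIM2(sub)]; D=∅⟩
[4] ⟨S=[0]; E=∅; C=[(λz. ((λx. 2) z)) :: AP :: (λu. u) :: AP :: (6 * 0) :: PRIM2(sub)]; D=∅⟩
[5] ⟨S=[clo(λz. ((λx. 2) z), ∅) :: 0]; E=∅; C=[AP :: (λu. u) :: AP :: (6 * 0) :: PRIM2(sub)]; D=∅⟩
[6] ⟨S=∅; E={z↦0}; C=[((λx. 2) z)]; D=[(∅, ∅, [(λu. u) :: AP :: (6 * 0) :: PRIM2(sub)])]⟩
[7] ⟨S=∅; E={z↦0}; C=[z :: (λx. 2) :: AP]; D=[(∅, ∅, [(λu. u) :: AP :: (6 * 0) :: PRIM2(sub)])]⟩
[8] ⟨S=[0]; E={z↦0}; C=[(λx. 2) :: AP]; D=[(∅, ∅, [(λu. u) :: AP :: (6 * 0) :: PRIM2(sub)])]⟩
[9] ⟨S=[clo(λx. 2, {z↦0}) :: 0]; E={z↦0}; C=[AP]; D=[(∅, ∅, [(λu. u) :: AP :: (6 * 0) :: PRIM2(sub)])]⟩
[10] ⟨S=∅; E={x↦0, z↦0}; C=[2]; D=[(∅, {z↦0}, ∅) :: (∅, ∅, [(λu. u) :: AP :: (6 * 0) :: PRIM2(sub)])]⟩
[11] ⟨S=[2]; E={x↦0, z↦0}; C=∅; D=[(∅, {z↦0}, ∅) :: (∅, ∅, [(λu. u) :: AP :: (6 * 0) :: PRIM2(sub)])]⟩
[12] ⟨S=[2]; E={z↦0}; C=∅; D=[(∅, ∅, [(λu. u) :: AP :: (6 * 0) :: PRIM2(sub)])]⟩
[13] ⟨S=[2]; E=∅; C=[(λu. u) :: AP :: (6 * 0) :: PRIM2(sub)]; D=∅⟩
[14] ⟨S=[clo(λu. u, ∅) :: 2]; E=∅; C=[AP :: (6 * 0) :: PRIM2(sub)]; D=∅⟩
[15] ⟨S=∅; E={u↦2}; C=[u]; D=[(∅, ∅, [(6 * 0) :: PRIM2(sub)])]⟩
[16] ⟨S=[2]; E={u↦2}; C=∅; D=[(∅, ∅, [(6 * 0) :: PRIM2(sub)])]⟩
[17] ⟨S=[2]; E=∅; C=[(6 * 0) :: PRIM2(sub)]; D=∅⟩
[18] ⟨S=[2]; E=∅; C=[6 :: 0 :: PRIM2(mul) :: PRIM2(sub)]; D=∅⟩
[19] ⟨S=[6 :: 2]; E=∅; C=[0 :: PRIM2(mul) :: PRIM2(sub)]; D=∅⟩
[20] ⟨S=[0 :: 6 :: 2]; E=∅; C=[PRIM2(mul) :: PRIM2(sub)]; D=∅⟩
[21] ⟨S=[0 :: 2]; E=∅; C=[PRIM2(sub)]; D=∅⟩
[22] ⟨S=[2]; E=∅; C=∅; D=∅⟩
→ final value 2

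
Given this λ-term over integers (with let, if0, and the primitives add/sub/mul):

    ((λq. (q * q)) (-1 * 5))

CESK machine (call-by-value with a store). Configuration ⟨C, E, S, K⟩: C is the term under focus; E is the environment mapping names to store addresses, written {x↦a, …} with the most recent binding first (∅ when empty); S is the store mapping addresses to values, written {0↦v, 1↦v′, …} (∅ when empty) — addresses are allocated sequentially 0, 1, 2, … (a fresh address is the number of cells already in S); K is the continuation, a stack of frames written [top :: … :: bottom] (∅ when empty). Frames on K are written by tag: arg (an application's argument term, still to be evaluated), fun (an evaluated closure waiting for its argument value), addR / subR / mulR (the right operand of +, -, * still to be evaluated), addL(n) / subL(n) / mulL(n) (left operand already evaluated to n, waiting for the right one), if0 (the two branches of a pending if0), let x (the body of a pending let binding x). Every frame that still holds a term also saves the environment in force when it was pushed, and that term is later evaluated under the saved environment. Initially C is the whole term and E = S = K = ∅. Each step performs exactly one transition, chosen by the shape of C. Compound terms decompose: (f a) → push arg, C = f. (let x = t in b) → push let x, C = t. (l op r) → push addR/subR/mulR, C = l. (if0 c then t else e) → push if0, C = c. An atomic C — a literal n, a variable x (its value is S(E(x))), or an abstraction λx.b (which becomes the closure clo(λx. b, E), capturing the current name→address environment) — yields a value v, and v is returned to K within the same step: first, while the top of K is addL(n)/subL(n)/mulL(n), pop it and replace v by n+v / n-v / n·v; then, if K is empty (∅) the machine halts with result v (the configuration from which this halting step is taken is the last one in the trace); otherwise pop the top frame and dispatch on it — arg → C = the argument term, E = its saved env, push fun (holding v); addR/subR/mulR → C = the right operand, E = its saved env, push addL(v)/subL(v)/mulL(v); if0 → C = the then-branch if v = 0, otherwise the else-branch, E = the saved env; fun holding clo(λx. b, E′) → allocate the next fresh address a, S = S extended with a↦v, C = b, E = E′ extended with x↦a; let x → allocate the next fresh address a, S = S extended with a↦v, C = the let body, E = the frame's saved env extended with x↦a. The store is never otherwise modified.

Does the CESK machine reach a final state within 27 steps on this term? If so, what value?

Answer: 25

Machine steps:
[0] <C=((λq. (q * q)) (-1 * 5)), E=∅, S=∅, K=∅>
[1] <C=(λq. (q * q)), E=∅, S=∅, K=[arg]>
[2] <C=(-1 * 5), E=∅, S=∅, K=[fun]>
[3] <C=-1, E=∅, S=∅, K=[mulR :: fun]>
[4] <C=5, E=∅, S=∅, K=[mulL(-1) :: fun]>
[5] <C=(q * q), E={q↦0}, S={0↦-5}, K=∅>
[6] <C=q, E={q↦0}, S={0↦-5}, K=[mulR]>
[7] <C=q, E={q↦0}, S={0↦-5}, K=[mulL(-5)]>
→ final value 25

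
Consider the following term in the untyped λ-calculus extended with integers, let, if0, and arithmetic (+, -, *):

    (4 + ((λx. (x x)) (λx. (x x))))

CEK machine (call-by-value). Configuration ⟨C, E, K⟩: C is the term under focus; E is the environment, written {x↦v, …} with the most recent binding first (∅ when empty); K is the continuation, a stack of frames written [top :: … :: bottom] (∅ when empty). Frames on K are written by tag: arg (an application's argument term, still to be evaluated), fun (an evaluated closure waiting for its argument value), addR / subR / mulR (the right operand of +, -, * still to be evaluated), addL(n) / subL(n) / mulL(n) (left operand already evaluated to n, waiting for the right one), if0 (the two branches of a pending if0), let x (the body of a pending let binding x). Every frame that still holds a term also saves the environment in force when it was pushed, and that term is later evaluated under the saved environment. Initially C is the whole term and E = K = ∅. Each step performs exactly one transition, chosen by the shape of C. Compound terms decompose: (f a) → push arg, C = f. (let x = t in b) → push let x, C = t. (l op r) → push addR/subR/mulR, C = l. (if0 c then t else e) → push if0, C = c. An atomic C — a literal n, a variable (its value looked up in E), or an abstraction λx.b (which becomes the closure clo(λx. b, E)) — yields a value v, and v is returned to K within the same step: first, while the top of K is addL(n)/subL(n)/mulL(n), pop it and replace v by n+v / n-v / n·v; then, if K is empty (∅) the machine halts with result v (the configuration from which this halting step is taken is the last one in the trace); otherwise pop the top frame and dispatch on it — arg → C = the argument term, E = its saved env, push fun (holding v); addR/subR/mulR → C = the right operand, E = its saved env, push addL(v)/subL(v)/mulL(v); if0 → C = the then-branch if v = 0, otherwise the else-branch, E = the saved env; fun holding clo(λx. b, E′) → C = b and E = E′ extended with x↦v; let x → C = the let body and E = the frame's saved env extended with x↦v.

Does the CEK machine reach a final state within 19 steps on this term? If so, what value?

Answer: DIVERGES (no final state within 19 steps)

Derivation:
0. [C=(4 + ((λx. (x x)) (λx. (x x)))) | E=∅ | K=∅]
1. [C=4 | E=∅ | K=[addR]]
2. [C=((λx. (x x)) (λx. (x x))) | E=∅ | K=[addL(4)]]
3. [C=(λx. (x x)) | E=∅ | K=[arg :: addL(4)]]
4. [C=(λx. (x x)) | E=∅ | K=[fun :: addL(4)]]
5. [C=(x x) | E={x↦clo(λx. (x x), ∅)} | K=[addL(4)]]
6. [C=x | E={x↦clo(λx. (x x), ∅)} | K=[arg :: addL(4)]]
7. [C=x | E={x↦clo(λx. (x x), ∅)} | K=[fun :: addL(4)]]
… configuration repeats with period 3 (steps 5–7 recur indefinitely) …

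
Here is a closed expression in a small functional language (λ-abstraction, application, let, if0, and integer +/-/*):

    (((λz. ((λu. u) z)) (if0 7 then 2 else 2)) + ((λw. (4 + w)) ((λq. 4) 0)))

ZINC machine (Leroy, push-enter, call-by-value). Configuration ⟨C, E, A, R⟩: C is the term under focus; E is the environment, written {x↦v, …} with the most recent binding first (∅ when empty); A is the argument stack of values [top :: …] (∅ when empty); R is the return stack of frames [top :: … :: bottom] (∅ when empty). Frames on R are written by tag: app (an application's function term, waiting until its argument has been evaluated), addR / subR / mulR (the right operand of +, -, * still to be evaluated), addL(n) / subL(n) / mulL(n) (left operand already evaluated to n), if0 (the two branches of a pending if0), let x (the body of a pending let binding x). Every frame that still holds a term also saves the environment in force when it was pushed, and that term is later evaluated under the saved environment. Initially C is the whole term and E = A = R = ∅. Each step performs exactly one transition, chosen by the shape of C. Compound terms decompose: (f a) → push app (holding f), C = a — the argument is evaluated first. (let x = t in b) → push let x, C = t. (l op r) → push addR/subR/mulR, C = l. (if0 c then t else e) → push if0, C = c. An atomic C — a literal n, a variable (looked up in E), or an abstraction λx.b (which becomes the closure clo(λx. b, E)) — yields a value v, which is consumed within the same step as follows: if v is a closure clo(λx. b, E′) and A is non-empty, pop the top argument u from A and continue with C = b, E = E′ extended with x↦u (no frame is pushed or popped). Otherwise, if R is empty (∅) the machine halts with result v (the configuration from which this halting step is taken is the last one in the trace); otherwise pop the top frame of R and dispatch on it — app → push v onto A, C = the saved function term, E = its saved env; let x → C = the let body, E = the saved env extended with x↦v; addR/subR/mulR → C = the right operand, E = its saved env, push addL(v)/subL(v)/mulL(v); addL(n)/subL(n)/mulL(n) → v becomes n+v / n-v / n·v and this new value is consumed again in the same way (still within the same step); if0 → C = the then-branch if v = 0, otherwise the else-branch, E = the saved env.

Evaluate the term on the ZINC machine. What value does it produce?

t=0: ⟨C=(((λz. ((λu. u) z)) (if0 7 then 2 else 2)) + ((λw. (4 + w)) ((λq. 4) 0))); E=∅; A=∅; R=∅⟩
t=1: ⟨C=((λz. ((λu. u) z)) (if0 7 then 2 else 2)); E=∅; A=∅; R=[addR]⟩
t=2: ⟨C=(if0 7 then 2 else 2); E=∅; A=∅; R=[app :: addR]⟩
t=3: ⟨C=7; E=∅; A=∅; R=[if0 :: app :: addR]⟩
t=4: ⟨C=2; E=∅; A=∅; R=[app :: addR]⟩
t=5: ⟨C=(λz. ((λu. u) z)); E=∅; A=[2]; R=[addR]⟩
t=6: ⟨C=((λu. u) z); E={z↦2}; A=∅; R=[addR]⟩
t=7: ⟨C=z; E={z↦2}; A=∅; R=[app :: addR]⟩
t=8: ⟨C=(λu. u); E={z↦2}; A=[2]; R=[addR]⟩
t=9: ⟨C=u; E={u↦2, z↦2}; A=∅; R=[addR]⟩
t=10: ⟨C=((λw. (4 + w)) ((λq. 4) 0)); E=∅; A=∅; R=[addL(2)]⟩
t=11: ⟨C=((λq. 4) 0); E=∅; A=∅; R=[app :: addL(2)]⟩
t=12: ⟨C=0; E=∅; A=∅; R=[app :: app :: addL(2)]⟩
t=13: ⟨C=(λq. 4); E=∅; A=[0]; R=[app :: addL(2)]⟩
t=14: ⟨C=4; E={q↦0}; A=∅; R=[app :: addL(2)]⟩
t=15: ⟨C=(λw. (4 + w)); E=∅; A=[4]; R=[addL(2)]⟩
t=16: ⟨C=(4 + w); E={w↦4}; A=∅; R=[addL(2)]⟩
t=17: ⟨C=4; E={w↦4}; A=∅; R=[addR :: addL(2)]⟩
t=18: ⟨C=w; E={w↦4}; A=∅; R=[addL(4) :: addL(2)]⟩
→ final value 10

Answer: 10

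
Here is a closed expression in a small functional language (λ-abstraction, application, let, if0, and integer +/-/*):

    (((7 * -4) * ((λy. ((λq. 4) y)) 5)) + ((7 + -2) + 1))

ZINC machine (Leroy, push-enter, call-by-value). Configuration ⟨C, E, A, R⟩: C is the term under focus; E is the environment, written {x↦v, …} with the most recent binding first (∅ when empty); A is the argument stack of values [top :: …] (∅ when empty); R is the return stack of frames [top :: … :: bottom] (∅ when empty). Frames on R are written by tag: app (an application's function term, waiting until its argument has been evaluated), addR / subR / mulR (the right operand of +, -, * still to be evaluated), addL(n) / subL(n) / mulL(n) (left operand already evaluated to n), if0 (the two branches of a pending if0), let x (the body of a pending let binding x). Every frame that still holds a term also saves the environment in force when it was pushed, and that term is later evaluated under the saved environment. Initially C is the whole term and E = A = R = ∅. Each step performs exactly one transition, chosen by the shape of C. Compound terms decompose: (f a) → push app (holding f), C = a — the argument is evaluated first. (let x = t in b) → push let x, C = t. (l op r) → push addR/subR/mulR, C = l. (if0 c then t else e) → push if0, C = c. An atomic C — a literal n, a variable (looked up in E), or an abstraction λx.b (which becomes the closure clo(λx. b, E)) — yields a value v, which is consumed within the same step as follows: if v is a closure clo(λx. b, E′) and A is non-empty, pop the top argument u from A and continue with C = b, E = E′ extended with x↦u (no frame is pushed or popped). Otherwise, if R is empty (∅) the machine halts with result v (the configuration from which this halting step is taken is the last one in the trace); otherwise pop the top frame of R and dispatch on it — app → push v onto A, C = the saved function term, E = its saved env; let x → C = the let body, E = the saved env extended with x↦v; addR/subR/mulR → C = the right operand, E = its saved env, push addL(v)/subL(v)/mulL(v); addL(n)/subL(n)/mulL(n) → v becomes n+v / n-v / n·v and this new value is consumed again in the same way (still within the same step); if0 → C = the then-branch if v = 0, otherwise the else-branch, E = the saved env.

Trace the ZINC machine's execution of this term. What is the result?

[0] [C=(((7 * -4) * ((λy. ((λq. 4) y)) 5)) + ((7 + -2) + 1)) | E=∅ | A=∅ | R=∅]
[1] [C=((7 * -4) * ((λy. ((λq. 4) y)) 5)) | E=∅ | A=∅ | R=[addR]]
[2] [C=(7 * -4) | E=∅ | A=∅ | R=[mulR :: addR]]
[3] [C=7 | E=∅ | A=∅ | R=[mulR :: mulR :: addR]]
[4] [C=-4 | E=∅ | A=∅ | R=[mulL(7) :: mulR :: addR]]
[5] [C=((λy. ((λq. 4) y)) 5) | E=∅ | A=∅ | R=[mulL(-28) :: addR]]
[6] [C=5 | E=∅ | A=∅ | R=[app :: mulL(-28) :: addR]]
[7] [C=(λy. ((λq. 4) y)) | E=∅ | A=[5] | R=[mulL(-28) :: addR]]
[8] [C=((λq. 4) y) | E={y↦5} | A=∅ | R=[mulL(-28) :: addR]]
[9] [C=y | E={y↦5} | A=∅ | R=[app :: mulL(-28) :: addR]]
[10] [C=(λq. 4) | E={y↦5} | A=[5] | R=[mulL(-28) :: addR]]
[11] [C=4 | E={q↦5, y↦5} | A=∅ | R=[mulL(-28) :: addR]]
[12] [C=((7 + -2) + 1) | E=∅ | A=∅ | R=[addL(-112)]]
[13] [C=(7 + -2) | E=∅ | A=∅ | R=[addR :: addL(-112)]]
[14] [C=7 | E=∅ | A=∅ | R=[addR :: addR :: addL(-112)]]
[15] [C=-2 | E=∅ | A=∅ | R=[addL(7) :: addR :: addL(-112)]]
[16] [C=1 | E=∅ | A=∅ | R=[addL(5) :: addL(-112)]]
→ final value -106

Answer: -106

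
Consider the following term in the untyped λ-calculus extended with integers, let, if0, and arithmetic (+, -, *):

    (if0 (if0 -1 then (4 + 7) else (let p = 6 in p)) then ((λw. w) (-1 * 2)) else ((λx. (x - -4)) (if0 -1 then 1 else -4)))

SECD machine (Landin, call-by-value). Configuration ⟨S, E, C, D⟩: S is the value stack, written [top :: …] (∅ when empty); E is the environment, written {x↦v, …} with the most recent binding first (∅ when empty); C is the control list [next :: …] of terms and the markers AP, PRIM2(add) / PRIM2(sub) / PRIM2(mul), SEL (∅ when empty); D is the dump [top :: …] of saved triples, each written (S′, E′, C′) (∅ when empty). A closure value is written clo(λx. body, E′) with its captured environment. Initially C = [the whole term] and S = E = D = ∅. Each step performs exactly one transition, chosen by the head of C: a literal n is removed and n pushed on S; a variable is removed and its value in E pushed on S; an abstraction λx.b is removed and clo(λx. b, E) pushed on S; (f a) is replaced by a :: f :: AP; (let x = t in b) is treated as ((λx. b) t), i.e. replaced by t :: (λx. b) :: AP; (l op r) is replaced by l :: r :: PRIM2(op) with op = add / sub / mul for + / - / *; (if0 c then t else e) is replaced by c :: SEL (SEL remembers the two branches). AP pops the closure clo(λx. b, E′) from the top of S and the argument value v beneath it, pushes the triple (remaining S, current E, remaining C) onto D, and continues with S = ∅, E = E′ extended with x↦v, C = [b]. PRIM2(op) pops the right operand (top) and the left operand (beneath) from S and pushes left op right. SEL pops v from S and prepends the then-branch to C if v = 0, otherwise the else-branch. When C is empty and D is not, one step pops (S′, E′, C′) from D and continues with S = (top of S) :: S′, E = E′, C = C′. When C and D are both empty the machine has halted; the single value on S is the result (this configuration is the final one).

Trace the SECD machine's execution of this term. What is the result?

[0] [S=∅ | E=∅ | C=[(if0 (if0 -1 then (4 + 7) else (let p = 6 in p)) then ((λw. w) (-1 * 2)) else ((λx. (x - -4)) (if0 -1 then 1 else -4)))] | D=∅]
[1] [S=∅ | E=∅ | C=[(if0 -1 then (4 + 7) else (let p = 6 in p)) :: SEL] | D=∅]
[2] [S=∅ | E=∅ | C=[-1 :: SEL :: SEL] | D=∅]
[3] [S=[-1] | E=∅ | C=[SEL :: SEL] | D=∅]
[4] [S=∅ | E=∅ | C=[(let p = 6 in p) :: SEL] | D=∅]
[5] [S=∅ | E=∅ | C=[6 :: (λp. p) :: AP :: SEL] | D=∅]
[6] [S=[6] | E=∅ | C=[(λp. p) :: AP :: SEL] | D=∅]
[7] [S=[clo(λp. p, ∅) :: 6] | E=∅ | C=[AP :: SEL] | D=∅]
[8] [S=∅ | E={p↦6} | C=[p] | D=[(∅, ∅, [SEL])]]
[9] [S=[6] | E={p↦6} | C=∅ | D=[(∅, ∅, [SEL])]]
[10] [S=[6] | E=∅ | C=[SEL] | D=∅]
[11] [S=∅ | E=∅ | C=[((λx. (x - -4)) (if0 -1 then 1 else -4))] | D=∅]
[12] [S=∅ | E=∅ | C=[(if0 -1 then 1 else -4) :: (λx. (x - -4)) :: AP] | D=∅]
[13] [S=∅ | E=∅ | C=[-1 :: SEL :: (λx. (x - -4)) :: AP] | D=∅]
[14] [S=[-1] | E=∅ | C=[SEL :: (λx. (x - -4)) :: AP] | D=∅]
[15] [S=∅ | E=∅ | C=[-4 :: (λx. (x - -4)) :: AP] | D=∅]
[16] [S=[-4] | E=∅ | C=[(λx. (x - -4)) :: AP] | D=∅]
[17] [S=[clo(λx. (x - -4), ∅) :: -4] | E=∅ | C=[AP] | D=∅]
[18] [S=∅ | E={x↦-4} | C=[(x - -4)] | D=[(∅, ∅, ∅)]]
[19] [S=∅ | E={x↦-4} | C=[x :: -4 :: PRIM2(sub)] | D=[(∅, ∅, ∅)]]
[20] [S=[-4] | E={x↦-4} | C=[-4 :: PRIM2(sub)] | D=[(∅, ∅, ∅)]]
[21] [S=[-4 :: -4] | E={x↦-4} | C=[PRIM2(sub)] | D=[(∅, ∅, ∅)]]
[22] [S=[0] | E={x↦-4} | C=∅ | D=[(∅, ∅, ∅)]]
[23] [S=[0] | E=∅ | C=∅ | D=∅]
→ final value 0

Answer: 0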